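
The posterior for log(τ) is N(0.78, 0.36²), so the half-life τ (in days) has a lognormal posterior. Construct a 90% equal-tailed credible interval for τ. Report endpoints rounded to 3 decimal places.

[1.207, 3.944]

On the log scale the 90% interval is 0.78 ± 1.645 × 0.36 = [0.1879, 1.3721].
Exponentiate: [e^0.1879, e^1.3721] = [1.207, 3.944].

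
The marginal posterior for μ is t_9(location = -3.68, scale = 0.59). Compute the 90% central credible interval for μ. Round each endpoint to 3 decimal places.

[-4.762, -2.598]

The t_9 distribution is symmetric; the 90% interval is -3.68 ± t·0.59 with t_{0.95,9} = 1.833.
Half-width: 1.833 × 0.59 = 1.082.
-3.68 − 1.082 = -4.762; -3.68 + 1.082 = -2.598.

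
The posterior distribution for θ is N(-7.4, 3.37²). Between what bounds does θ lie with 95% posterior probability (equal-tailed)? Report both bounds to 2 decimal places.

[-14.01, -0.79]

The posterior is symmetric, so the 95% equal-tailed interval is θ = -7.4 ± z·3.37 with z = 1.960.
Half-width: 1.960 × 3.37 = 6.61.
-7.4 − 6.61 = -14.01; -7.4 + 6.61 = -0.79.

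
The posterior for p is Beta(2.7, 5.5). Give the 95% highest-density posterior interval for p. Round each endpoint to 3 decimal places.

The posterior is unimodal and skewed, so the HPD interval has equal density at both endpoints and is the shortest 95% interval.
Solving f(0.053) = f(0.627) with F(0.627) − F(0.053) = 0.95 gives [0.053, 0.627].
For comparison, the equal-tailed interval is [0.075, 0.661]; the HPD is narrower and shifted toward the mode.

[0.053, 0.627]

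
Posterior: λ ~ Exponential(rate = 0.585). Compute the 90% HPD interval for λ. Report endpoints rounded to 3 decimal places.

The exponential density is strictly decreasing on [0, ∞), so the HPD interval is anchored at 0: [0, q] with P(λ ≤ q) = 0.90.
q = −ln(1 − 0.90) / 0.585 = 2.3026 / 0.585 = 3.936.

[0.000, 3.936]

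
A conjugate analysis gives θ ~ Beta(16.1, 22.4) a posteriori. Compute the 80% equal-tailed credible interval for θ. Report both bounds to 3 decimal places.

Posterior: Beta(16.1, 22.4).
Equal-tailed 80% interval: the 0.1 and 0.9 quantiles of Beta(16.1, 22.4).
Posterior mean ≈ 0.418, SD ≈ 0.078; a Normal approximation gives roughly [0.318, 0.519].
Exact: F⁻¹(0.1) = 0.318; F⁻¹(0.9) = 0.521.

[0.318, 0.521]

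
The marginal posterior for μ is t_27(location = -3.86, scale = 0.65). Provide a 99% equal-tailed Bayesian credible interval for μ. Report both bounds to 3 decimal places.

The t_27 distribution is symmetric; the 99% interval is -3.86 ± t·0.65 with t_{0.995,27} = 2.771.
Half-width: 2.771 × 0.65 = 1.801.
-3.86 − 1.801 = -5.661; -3.86 + 1.801 = -2.059.

[-5.661, -2.059]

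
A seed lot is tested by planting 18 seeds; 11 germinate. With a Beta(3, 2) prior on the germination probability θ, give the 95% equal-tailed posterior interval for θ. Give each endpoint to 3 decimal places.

[0.407, 0.793]

Posterior: Beta(3+11, 2+7) = Beta(14, 9).
Equal-tailed 95% interval: the 0.025 and 0.975 quantiles of Beta(14, 9).
Posterior mean ≈ 0.609, SD ≈ 0.100; a Normal approximation gives roughly [0.413, 0.804].
Exact: F⁻¹(0.025) = 0.407; F⁻¹(0.975) = 0.793.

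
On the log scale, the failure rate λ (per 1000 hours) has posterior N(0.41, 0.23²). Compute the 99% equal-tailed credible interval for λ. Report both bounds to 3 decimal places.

On the log scale the 99% interval is 0.41 ± 2.576 × 0.23 = [-0.1824, 1.0024].
Exponentiate: [e^-0.1824, e^1.0024] = [0.833, 2.725].

[0.833, 2.725]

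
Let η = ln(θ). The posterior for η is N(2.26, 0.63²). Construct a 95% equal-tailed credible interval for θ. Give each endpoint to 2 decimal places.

On the log scale the 95% interval is 2.26 ± 1.960 × 0.63 = [1.0252, 3.4948].
Exponentiate: [e^1.0252, e^3.4948] = [2.79, 32.94].

[2.79, 32.94]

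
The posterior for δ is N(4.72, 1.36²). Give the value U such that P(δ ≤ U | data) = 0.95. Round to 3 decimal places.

6.957

Need U with P(δ ≤ U) = 0.95: U = 4.72 + z_{0.05}·1.36.
z = 1.645; U = 4.72 + 1.645 × 1.36 = 6.957.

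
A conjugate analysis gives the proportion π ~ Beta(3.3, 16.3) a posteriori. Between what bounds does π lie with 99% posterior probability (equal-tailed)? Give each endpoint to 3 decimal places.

[0.024, 0.431]

Posterior: Beta(3.3, 16.3).
Equal-tailed 99% interval: the 0.005 and 0.995 quantiles of Beta(3.3, 16.3).
Posterior mean ≈ 0.168, SD ≈ 0.082; a Normal approximation gives roughly [-0.044, 0.381].
Exact: F⁻¹(0.005) = 0.024; F⁻¹(0.995) = 0.431.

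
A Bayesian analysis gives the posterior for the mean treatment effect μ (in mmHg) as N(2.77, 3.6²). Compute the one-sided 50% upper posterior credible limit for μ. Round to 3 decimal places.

Need U with P(μ ≤ U) = 0.50: U = 2.77 + z_{0.5}·3.6.
z = 0.000; U = 2.77 + 0.000 × 3.6 = 2.770.

2.770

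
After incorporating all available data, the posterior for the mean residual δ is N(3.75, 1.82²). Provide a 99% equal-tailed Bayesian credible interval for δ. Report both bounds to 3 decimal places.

The posterior is symmetric, so the 99% equal-tailed interval is δ = 3.75 ± z·1.82 with z = 2.576.
Half-width: 2.576 × 1.82 = 4.688.
3.75 − 4.688 = -0.938; 3.75 + 4.688 = 8.438.

[-0.938, 8.438]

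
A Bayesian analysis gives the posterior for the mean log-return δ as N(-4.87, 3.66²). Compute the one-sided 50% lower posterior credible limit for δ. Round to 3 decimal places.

-4.870

Need L with P(δ ≥ L) = 0.50: L = -4.87 − z_{0.5}·3.66.
z = 0.000; L = -4.87 − 0.000 × 3.66 = -4.870.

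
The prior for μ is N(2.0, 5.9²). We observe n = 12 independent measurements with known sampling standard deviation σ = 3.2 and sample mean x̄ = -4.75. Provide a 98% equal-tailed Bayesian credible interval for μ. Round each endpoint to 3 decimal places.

Posterior precision = 1/5.9² + 12/3.2² = 0.0287 + 1.1719 = 1.2006, so posterior SD = 0.9126.
Posterior mean = (2.0/5.9² + 12·-4.75/3.2²) / 1.2006 = -4.5885.
Interval: -4.5885 ± 2.326 × 0.9126 → [-6.712, -2.465].

[-6.712, -2.465]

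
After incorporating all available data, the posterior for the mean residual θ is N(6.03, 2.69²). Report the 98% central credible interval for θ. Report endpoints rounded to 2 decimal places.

The posterior is symmetric, so the 98% equal-tailed interval is θ = 6.03 ± z·2.69 with z = 2.326.
Half-width: 2.326 × 2.69 = 6.26.
6.03 − 6.26 = -0.23; 6.03 + 6.26 = 12.29.

[-0.23, 12.29]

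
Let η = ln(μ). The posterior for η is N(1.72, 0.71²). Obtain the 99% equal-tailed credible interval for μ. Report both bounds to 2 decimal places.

On the log scale the 99% interval is 1.72 ± 2.576 × 0.71 = [-0.1088, 3.5488].
Exponentiate: [e^-0.1088, e^3.5488] = [0.90, 34.77].

[0.90, 34.77]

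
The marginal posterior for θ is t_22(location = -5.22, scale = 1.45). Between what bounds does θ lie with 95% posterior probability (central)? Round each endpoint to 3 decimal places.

The t_22 distribution is symmetric; the 95% interval is -5.22 ± t·1.45 with t_{0.975,22} = 2.074.
Half-width: 2.074 × 1.45 = 3.007.
-5.22 − 3.007 = -8.227; -5.22 + 3.007 = -2.213.

[-8.227, -2.213]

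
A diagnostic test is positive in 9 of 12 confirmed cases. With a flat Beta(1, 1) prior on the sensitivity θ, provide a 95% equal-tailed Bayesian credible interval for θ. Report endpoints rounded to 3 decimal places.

Posterior: Beta(1+9, 1+3) = Beta(10, 4).
Equal-tailed 95% interval: the 0.025 and 0.975 quantiles of Beta(10, 4).
Posterior mean ≈ 0.714, SD ≈ 0.117; a Normal approximation gives roughly [0.486, 0.943].
Exact: F⁻¹(0.025) = 0.462; F⁻¹(0.975) = 0.909.

[0.462, 0.909]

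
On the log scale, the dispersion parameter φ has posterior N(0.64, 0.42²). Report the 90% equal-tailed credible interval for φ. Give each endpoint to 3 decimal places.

On the log scale the 90% interval is 0.64 ± 1.645 × 0.42 = [-0.0508, 1.3308].
Exponentiate: [e^-0.0508, e^1.3308] = [0.950, 3.784].

[0.950, 3.784]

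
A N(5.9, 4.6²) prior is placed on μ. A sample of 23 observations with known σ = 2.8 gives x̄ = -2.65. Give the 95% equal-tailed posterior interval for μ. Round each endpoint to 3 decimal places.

Posterior precision = 1/4.6² + 23/2.8² = 0.0473 + 2.9337 = 2.9809, so posterior SD = 0.5792.
Posterior mean = (5.9/4.6² + 23·-2.65/2.8²) / 2.9809 = -2.5145.
Interval: -2.5145 ± 1.960 × 0.5792 → [-3.650, -1.379].

[-3.650, -1.379]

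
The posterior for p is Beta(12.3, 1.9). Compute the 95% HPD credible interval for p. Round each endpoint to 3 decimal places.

[0.696, 0.997]

The posterior is unimodal and skewed, so the HPD interval has equal density at both endpoints and is the shortest 95% interval.
Solving f(0.696) = f(0.997) with F(0.997) − F(0.696) = 0.95 gives [0.696, 0.997].
For comparison, the equal-tailed interval is [0.654, 0.984]; the HPD is narrower and shifted toward the mode.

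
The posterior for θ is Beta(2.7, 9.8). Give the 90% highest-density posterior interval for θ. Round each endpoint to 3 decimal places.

[0.038, 0.385]

The posterior is unimodal and skewed, so the HPD interval has equal density at both endpoints and is the shortest 90% interval.
Solving f(0.038) = f(0.385) with F(0.385) − F(0.038) = 0.90 gives [0.038, 0.385].
For comparison, the equal-tailed interval is [0.061, 0.424]; the HPD is narrower and shifted toward the mode.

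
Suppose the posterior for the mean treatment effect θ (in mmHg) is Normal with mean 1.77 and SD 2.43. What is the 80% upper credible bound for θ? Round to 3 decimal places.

3.815

Need U with P(θ ≤ U) = 0.80: U = 1.77 + z_{0.2}·2.43.
z = 0.842; U = 1.77 + 0.842 × 2.43 = 3.815.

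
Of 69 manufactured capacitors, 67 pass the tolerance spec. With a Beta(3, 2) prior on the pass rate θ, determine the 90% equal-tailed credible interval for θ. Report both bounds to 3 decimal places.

[0.897, 0.981]

Posterior: Beta(3+67, 2+2) = Beta(70, 4).
Equal-tailed 90% interval: the 0.05 and 0.95 quantiles of Beta(70, 4).
Posterior mean ≈ 0.946, SD ≈ 0.026; a Normal approximation gives roughly [0.903, 0.989].
Exact: F⁻¹(0.05) = 0.897; F⁻¹(0.95) = 0.981.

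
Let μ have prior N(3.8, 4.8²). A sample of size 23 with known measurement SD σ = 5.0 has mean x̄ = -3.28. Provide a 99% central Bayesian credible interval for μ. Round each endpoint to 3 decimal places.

Posterior precision = 1/4.8² + 23/5.0² = 0.0434 + 0.9200 = 0.9634, so posterior SD = 1.0188.
Posterior mean = (3.8/4.8² + 23·-3.28/5.0²) / 0.9634 = -2.9610.
Interval: -2.9610 ± 2.576 × 1.0188 → [-5.585, -0.337].

[-5.585, -0.337]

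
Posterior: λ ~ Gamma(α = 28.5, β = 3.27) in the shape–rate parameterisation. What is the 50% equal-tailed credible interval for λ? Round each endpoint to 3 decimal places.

[7.566, 9.754]

Posterior: Gamma(shape 28.5, rate 3.27).
Equal-tailed 50% interval: Gamma(28.5, 3.27) quantiles at 0.25 and 0.75.
Posterior mean ≈ 8.716, SD ≈ 1.633; a Normal approximation gives roughly [7.614, 9.817].
Exact: lower = 7.566; upper = 9.754.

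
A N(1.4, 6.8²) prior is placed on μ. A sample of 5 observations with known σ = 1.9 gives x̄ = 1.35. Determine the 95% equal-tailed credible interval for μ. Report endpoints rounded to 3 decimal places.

[-0.302, 3.003]

Posterior precision = 1/6.8² + 5/1.9² = 0.0216 + 1.3850 = 1.4067, so posterior SD = 0.8431.
Posterior mean = (1.4/6.8² + 5·1.35/1.9²) / 1.4067 = 1.3508.
Interval: 1.3508 ± 1.960 × 0.8431 → [-0.302, 3.003].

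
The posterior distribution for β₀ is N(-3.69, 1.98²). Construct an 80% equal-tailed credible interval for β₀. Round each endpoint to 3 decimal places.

The posterior is symmetric, so the 80% equal-tailed interval is β₀ = -3.69 ± z·1.98 with z = 1.282.
Half-width: 1.282 × 1.98 = 2.537.
-3.69 − 2.537 = -6.227; -3.69 + 2.537 = -1.153.

[-6.227, -1.153]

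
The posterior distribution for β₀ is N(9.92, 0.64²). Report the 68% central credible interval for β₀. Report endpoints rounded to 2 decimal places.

[9.28, 10.56]

The posterior is symmetric, so the 68% equal-tailed interval is β₀ = 9.92 ± z·0.64 with z = 0.994.
Half-width: 0.994 × 0.64 = 0.64.
9.92 − 0.64 = 9.28; 9.92 + 0.64 = 10.56.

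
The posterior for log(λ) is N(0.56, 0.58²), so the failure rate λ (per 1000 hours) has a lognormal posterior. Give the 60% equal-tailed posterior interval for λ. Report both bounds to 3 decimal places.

[1.075, 2.852]

On the log scale the 60% interval is 0.56 ± 0.842 × 0.58 = [0.0719, 1.0481].
Exponentiate: [e^0.0719, e^1.0481] = [1.075, 2.852].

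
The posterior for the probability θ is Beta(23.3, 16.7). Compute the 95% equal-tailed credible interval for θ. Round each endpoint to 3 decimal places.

Posterior: Beta(23.3, 16.7).
Equal-tailed 95% interval: the 0.025 and 0.975 quantiles of Beta(23.3, 16.7).
Posterior mean ≈ 0.583, SD ≈ 0.077; a Normal approximation gives roughly [0.432, 0.733].
Exact: F⁻¹(0.025) = 0.429; F⁻¹(0.975) = 0.729.

[0.429, 0.729]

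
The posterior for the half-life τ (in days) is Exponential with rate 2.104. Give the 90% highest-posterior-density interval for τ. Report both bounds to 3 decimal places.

The exponential density is strictly decreasing on [0, ∞), so the HPD interval is anchored at 0: [0, q] with P(τ ≤ q) = 0.90.
q = −ln(1 − 0.90) / 2.104 = 2.3026 / 2.104 = 1.094.

[0.000, 1.094]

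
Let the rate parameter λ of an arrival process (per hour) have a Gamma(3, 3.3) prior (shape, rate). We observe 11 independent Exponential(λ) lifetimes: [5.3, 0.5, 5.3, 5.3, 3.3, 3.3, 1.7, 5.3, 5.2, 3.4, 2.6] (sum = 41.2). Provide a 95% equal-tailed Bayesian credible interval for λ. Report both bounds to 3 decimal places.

Posterior: Gamma(3+11, 3.3+41.2) = Gamma(14, 44.5) (shape, rate).
Equal-tailed 95% interval: Gamma(14, 44.5) quantiles at 0.025 and 0.975.
Posterior mean ≈ 0.315, SD ≈ 0.084; a Normal approximation gives roughly [0.150, 0.479].
Exact: lower = 0.172; upper = 0.500.

[0.172, 0.500]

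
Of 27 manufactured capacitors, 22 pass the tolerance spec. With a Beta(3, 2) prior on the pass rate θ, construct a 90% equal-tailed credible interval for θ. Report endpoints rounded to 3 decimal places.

Posterior: Beta(3+22, 2+5) = Beta(25, 7).
Equal-tailed 90% interval: the 0.05 and 0.95 quantiles of Beta(25, 7).
Posterior mean ≈ 0.781, SD ≈ 0.072; a Normal approximation gives roughly [0.663, 0.900].
Exact: F⁻¹(0.05) = 0.653; F⁻¹(0.95) = 0.889.

[0.653, 0.889]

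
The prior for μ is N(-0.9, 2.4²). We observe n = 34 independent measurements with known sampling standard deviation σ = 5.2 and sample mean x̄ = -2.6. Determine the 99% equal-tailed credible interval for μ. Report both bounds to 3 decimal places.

[-4.547, -0.240]

Posterior precision = 1/2.4² + 34/5.2² = 0.1736 + 1.2574 = 1.4310, so posterior SD = 0.8359.
Posterior mean = (-0.9/2.4² + 34·-2.6/5.2²) / 1.4310 = -2.3938.
Interval: -2.3938 ± 2.576 × 0.8359 → [-4.547, -0.240].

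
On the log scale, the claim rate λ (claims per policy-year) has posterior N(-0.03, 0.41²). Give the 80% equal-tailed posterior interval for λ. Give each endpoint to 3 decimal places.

On the log scale the 80% interval is -0.03 ± 1.282 × 0.41 = [-0.5554, 0.4954].
Exponentiate: [e^-0.5554, e^0.4954] = [0.574, 1.641].

[0.574, 1.641]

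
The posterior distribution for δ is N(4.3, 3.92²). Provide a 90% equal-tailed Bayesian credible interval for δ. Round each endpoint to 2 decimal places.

The posterior is symmetric, so the 90% equal-tailed interval is δ = 4.3 ± z·3.92 with z = 1.645.
Half-width: 1.645 × 3.92 = 6.45.
4.3 − 6.45 = -2.15; 4.3 + 6.45 = 10.75.

[-2.15, 10.75]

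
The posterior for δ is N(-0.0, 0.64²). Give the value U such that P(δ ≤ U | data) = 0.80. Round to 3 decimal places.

Need U with P(δ ≤ U) = 0.80: U = -0.0 + z_{0.2}·0.64.
z = 0.842; U = -0.0 + 0.842 × 0.64 = 0.539.

0.539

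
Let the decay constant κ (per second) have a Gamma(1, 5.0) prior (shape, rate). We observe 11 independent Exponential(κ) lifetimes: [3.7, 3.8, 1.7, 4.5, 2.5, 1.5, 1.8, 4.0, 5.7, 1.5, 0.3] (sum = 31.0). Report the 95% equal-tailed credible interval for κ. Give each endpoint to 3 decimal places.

Posterior: Gamma(1+11, 5.0+31.0) = Gamma(12, 36.0) (shape, rate).
Equal-tailed 95% interval: Gamma(12, 36.0) quantiles at 0.025 and 0.975.
Posterior mean ≈ 0.333, SD ≈ 0.096; a Normal approximation gives roughly [0.145, 0.522].
Exact: lower = 0.172; upper = 0.547.

[0.172, 0.547]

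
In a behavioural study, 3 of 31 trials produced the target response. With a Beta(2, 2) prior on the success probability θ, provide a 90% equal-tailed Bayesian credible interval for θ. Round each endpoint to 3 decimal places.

Posterior: Beta(2+3, 2+28) = Beta(5, 30).
Equal-tailed 90% interval: the 0.05 and 0.95 quantiles of Beta(5, 30).
Posterior mean ≈ 0.143, SD ≈ 0.058; a Normal approximation gives roughly [0.047, 0.239].
Exact: F⁻¹(0.05) = 0.060; F⁻¹(0.95) = 0.249.

[0.060, 0.249]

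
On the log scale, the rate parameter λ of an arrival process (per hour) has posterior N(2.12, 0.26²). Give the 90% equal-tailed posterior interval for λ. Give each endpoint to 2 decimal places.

[5.43, 12.78]

On the log scale the 90% interval is 2.12 ± 1.645 × 0.26 = [1.6923, 2.5477].
Exponentiate: [e^1.6923, e^2.5477] = [5.43, 12.78].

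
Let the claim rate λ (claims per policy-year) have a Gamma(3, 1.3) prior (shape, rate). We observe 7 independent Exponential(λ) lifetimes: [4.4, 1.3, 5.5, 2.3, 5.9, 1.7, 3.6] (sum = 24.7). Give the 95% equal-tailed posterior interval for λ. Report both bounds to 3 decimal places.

Posterior: Gamma(3+7, 1.3+24.7) = Gamma(10, 26.0) (shape, rate).
Equal-tailed 95% interval: Gamma(10, 26.0) quantiles at 0.025 and 0.975.
Posterior mean ≈ 0.385, SD ≈ 0.122; a Normal approximation gives roughly [0.146, 0.623].
Exact: lower = 0.184; upper = 0.657.

[0.184, 0.657]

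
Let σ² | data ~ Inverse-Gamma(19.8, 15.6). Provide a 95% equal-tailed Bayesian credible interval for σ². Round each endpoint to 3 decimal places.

Inverse-Gamma(19.8, 15.6) quantiles: F⁻¹(0.025) and F⁻¹(0.975).
Equivalently, 1/σ² ~ Gamma(19.8, rate = 15.6); invert its 0.975 and 0.025 quantiles.
Posterior mean ≈ 0.830, SD ≈ 0.197; a Normal approximation gives roughly [0.444, 1.215].
Exact: lower = 0.530; upper = 1.293.

[0.530, 1.293]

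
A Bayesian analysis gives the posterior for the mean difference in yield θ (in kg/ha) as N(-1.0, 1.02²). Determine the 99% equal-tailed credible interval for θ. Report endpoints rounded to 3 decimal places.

The posterior is symmetric, so the 99% equal-tailed interval is θ = -1.0 ± z·1.02 with z = 2.576.
Half-width: 2.576 × 1.02 = 2.627.
-1.0 − 2.627 = -3.627; -1.0 + 2.627 = 1.627.

[-3.627, 1.627]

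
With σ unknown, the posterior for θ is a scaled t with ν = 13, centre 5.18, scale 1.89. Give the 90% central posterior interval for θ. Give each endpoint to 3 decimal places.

[1.833, 8.527]

The t_13 distribution is symmetric; the 90% interval is 5.18 ± t·1.89 with t_{0.95,13} = 1.771.
Half-width: 1.771 × 1.89 = 3.347.
5.18 − 3.347 = 1.833; 5.18 + 3.347 = 8.527.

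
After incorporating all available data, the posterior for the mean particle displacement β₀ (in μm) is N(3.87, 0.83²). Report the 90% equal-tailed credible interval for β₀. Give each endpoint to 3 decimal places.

[2.505, 5.235]

The posterior is symmetric, so the 90% equal-tailed interval is β₀ = 3.87 ± z·0.83 with z = 1.645.
Half-width: 1.645 × 0.83 = 1.365.
3.87 − 1.365 = 2.505; 3.87 + 1.365 = 5.235.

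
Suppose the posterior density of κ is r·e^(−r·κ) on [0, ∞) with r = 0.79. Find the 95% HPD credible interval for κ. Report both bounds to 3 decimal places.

The exponential density is strictly decreasing on [0, ∞), so the HPD interval is anchored at 0: [0, q] with P(κ ≤ q) = 0.95.
q = −ln(1 − 0.95) / 0.79 = 2.9957 / 0.79 = 3.792.

[0.000, 3.792]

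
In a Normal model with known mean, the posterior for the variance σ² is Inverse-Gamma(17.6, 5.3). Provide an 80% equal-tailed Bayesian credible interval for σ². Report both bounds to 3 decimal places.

[0.229, 0.425]

Inverse-Gamma(17.6, 5.3) quantiles: F⁻¹(0.1) and F⁻¹(0.9).
Equivalently, 1/σ² ~ Gamma(17.6, rate = 5.3); invert its 0.9 and 0.1 quantiles.
Posterior mean ≈ 0.319, SD ≈ 0.081; a Normal approximation gives roughly [0.216, 0.423].
Exact: lower = 0.229; upper = 0.425.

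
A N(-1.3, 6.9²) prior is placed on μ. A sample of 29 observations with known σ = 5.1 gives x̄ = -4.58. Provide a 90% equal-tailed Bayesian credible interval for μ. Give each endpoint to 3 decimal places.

[-6.063, -2.976]

Posterior precision = 1/6.9² + 29/5.1² = 0.0210 + 1.1150 = 1.1360, so posterior SD = 0.9382.
Posterior mean = (-1.3/6.9² + 29·-4.58/5.1²) / 1.1360 = -4.5194.
Interval: -4.5194 ± 1.645 × 0.9382 → [-6.063, -2.976].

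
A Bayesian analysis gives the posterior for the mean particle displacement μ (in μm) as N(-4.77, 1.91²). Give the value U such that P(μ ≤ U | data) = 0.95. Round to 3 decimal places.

Need U with P(μ ≤ U) = 0.95: U = -4.77 + z_{0.05}·1.91.
z = 1.645; U = -4.77 + 1.645 × 1.91 = -1.628.

-1.628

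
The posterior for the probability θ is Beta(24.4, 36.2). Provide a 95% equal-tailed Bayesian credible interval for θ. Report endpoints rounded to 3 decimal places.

[0.284, 0.528]

Posterior: Beta(24.4, 36.2).
Equal-tailed 95% interval: the 0.025 and 0.975 quantiles of Beta(24.4, 36.2).
Posterior mean ≈ 0.403, SD ≈ 0.062; a Normal approximation gives roughly [0.280, 0.525].
Exact: F⁻¹(0.025) = 0.284; F⁻¹(0.975) = 0.528.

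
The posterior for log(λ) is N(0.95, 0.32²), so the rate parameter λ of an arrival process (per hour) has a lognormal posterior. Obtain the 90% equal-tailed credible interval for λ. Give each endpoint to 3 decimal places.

On the log scale the 90% interval is 0.95 ± 1.645 × 0.32 = [0.4236, 1.4764].
Exponentiate: [e^0.4236, e^1.4764] = [1.528, 4.377].

[1.528, 4.377]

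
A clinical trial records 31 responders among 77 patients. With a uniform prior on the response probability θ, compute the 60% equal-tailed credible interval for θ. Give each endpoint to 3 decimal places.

Posterior: Beta(1+31, 1+46) = Beta(32, 47).
Equal-tailed 60% interval: the 0.2 and 0.8 quantiles of Beta(32, 47).
Posterior mean ≈ 0.405, SD ≈ 0.055; a Normal approximation gives roughly [0.359, 0.451].
Exact: F⁻¹(0.2) = 0.358; F⁻¹(0.8) = 0.451.

[0.358, 0.451]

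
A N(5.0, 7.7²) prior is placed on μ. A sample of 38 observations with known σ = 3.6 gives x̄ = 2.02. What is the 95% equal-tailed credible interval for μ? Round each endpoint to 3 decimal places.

Posterior precision = 1/7.7² + 38/3.6² = 0.0169 + 2.9321 = 2.9490, so posterior SD = 0.5823.
Posterior mean = (5.0/7.7² + 38·2.02/3.6²) / 2.9490 = 2.0370.
Interval: 2.0370 ± 1.960 × 0.5823 → [0.896, 3.178].

[0.896, 3.178]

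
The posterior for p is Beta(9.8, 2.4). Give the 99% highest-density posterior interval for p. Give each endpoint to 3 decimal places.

The posterior is unimodal and skewed, so the HPD interval has equal density at both endpoints and is the shortest 99% interval.
Solving f(0.491) = f(0.994) with F(0.994) − F(0.491) = 0.99 gives [0.491, 0.994].
For comparison, the equal-tailed interval is [0.456, 0.983]; the HPD is narrower and shifted toward the mode.

[0.491, 0.994]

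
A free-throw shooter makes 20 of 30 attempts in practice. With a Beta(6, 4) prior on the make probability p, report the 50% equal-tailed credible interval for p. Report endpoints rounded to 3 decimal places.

Posterior: Beta(6+20, 4+10) = Beta(26, 14).
Equal-tailed 50% interval: the 0.25 and 0.75 quantiles of Beta(26, 14).
Posterior mean ≈ 0.650, SD ≈ 0.074; a Normal approximation gives roughly [0.600, 0.700].
Exact: F⁻¹(0.25) = 0.600; F⁻¹(0.75) = 0.702.

[0.600, 0.702]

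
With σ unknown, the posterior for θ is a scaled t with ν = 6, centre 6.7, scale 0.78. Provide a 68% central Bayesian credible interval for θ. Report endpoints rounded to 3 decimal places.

The t_6 distribution is symmetric; the 68% interval is 6.7 ± t·0.78 with t_{0.84,6} = 1.084.
Half-width: 1.084 × 0.78 = 0.846.
6.7 − 0.846 = 5.854; 6.7 + 0.846 = 7.546.

[5.854, 7.546]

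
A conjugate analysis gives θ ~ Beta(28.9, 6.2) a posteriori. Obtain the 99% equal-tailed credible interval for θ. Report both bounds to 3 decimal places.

Posterior: Beta(28.9, 6.2).
Equal-tailed 99% interval: the 0.005 and 0.995 quantiles of Beta(28.9, 6.2).
Posterior mean ≈ 0.823, SD ≈ 0.063; a Normal approximation gives roughly [0.660, 0.987].
Exact: F⁻¹(0.005) = 0.631; F⁻¹(0.995) = 0.949.

[0.631, 0.949]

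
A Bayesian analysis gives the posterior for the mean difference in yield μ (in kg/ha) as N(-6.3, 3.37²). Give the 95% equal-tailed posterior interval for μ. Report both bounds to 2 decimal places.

The posterior is symmetric, so the 95% equal-tailed interval is μ = -6.3 ± z·3.37 with z = 1.960.
Half-width: 1.960 × 3.37 = 6.61.
-6.3 − 6.61 = -12.91; -6.3 + 6.61 = 0.31.

[-12.91, 0.31]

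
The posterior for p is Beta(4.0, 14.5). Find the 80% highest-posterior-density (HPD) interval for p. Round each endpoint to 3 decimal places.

[0.085, 0.317]

The posterior is unimodal and skewed, so the HPD interval has equal density at both endpoints and is the shortest 80% interval.
Solving f(0.085) = f(0.317) with F(0.317) − F(0.085) = 0.80 gives [0.085, 0.317].
For comparison, the equal-tailed interval is [0.104, 0.343]; the HPD is narrower and shifted toward the mode.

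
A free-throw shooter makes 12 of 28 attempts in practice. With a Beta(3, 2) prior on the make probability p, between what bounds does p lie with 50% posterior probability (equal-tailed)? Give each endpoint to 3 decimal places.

[0.395, 0.513]

Posterior: Beta(3+12, 2+16) = Beta(15, 18).
Equal-tailed 50% interval: the 0.25 and 0.75 quantiles of Beta(15, 18).
Posterior mean ≈ 0.455, SD ≈ 0.085; a Normal approximation gives roughly [0.397, 0.512].
Exact: F⁻¹(0.25) = 0.395; F⁻¹(0.75) = 0.513.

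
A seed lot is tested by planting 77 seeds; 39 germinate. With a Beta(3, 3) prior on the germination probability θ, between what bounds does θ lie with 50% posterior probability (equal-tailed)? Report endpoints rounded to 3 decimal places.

Posterior: Beta(3+39, 3+38) = Beta(42, 41).
Equal-tailed 50% interval: the 0.25 and 0.75 quantiles of Beta(42, 41).
Posterior mean ≈ 0.506, SD ≈ 0.055; a Normal approximation gives roughly [0.469, 0.543].
Exact: F⁻¹(0.25) = 0.469; F⁻¹(0.75) = 0.543.

[0.469, 0.543]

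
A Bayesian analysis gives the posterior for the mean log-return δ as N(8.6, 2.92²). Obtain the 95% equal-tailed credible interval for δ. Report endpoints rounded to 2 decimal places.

[2.88, 14.32]

The posterior is symmetric, so the 95% equal-tailed interval is δ = 8.6 ± z·2.92 with z = 1.960.
Half-width: 1.960 × 2.92 = 5.72.
8.6 − 5.72 = 2.88; 8.6 + 5.72 = 14.32.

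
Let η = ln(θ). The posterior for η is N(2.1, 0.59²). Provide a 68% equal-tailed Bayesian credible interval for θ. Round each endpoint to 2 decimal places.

[4.54, 14.68]

On the log scale the 68% interval is 2.1 ± 0.994 × 0.59 = [1.5133, 2.6867].
Exponentiate: [e^1.5133, e^2.6867] = [4.54, 14.68].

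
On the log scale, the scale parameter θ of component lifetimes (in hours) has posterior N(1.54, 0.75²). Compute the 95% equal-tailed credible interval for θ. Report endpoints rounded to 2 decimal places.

On the log scale the 95% interval is 1.54 ± 1.960 × 0.75 = [0.0700, 3.0100].
Exponentiate: [e^0.0700, e^3.0100] = [1.07, 20.29].

[1.07, 20.29]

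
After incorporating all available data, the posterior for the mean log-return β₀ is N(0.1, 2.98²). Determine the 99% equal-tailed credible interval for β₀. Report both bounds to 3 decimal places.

The posterior is symmetric, so the 99% equal-tailed interval is β₀ = 0.1 ± z·2.98 with z = 2.576.
Half-width: 2.576 × 2.98 = 7.676.
0.1 − 7.676 = -7.576; 0.1 + 7.676 = 7.776.

[-7.576, 7.776]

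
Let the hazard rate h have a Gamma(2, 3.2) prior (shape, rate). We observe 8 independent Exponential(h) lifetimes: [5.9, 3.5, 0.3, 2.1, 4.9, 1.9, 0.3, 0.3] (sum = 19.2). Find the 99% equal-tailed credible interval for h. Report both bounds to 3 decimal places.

Posterior: Gamma(2+8, 3.2+19.2) = Gamma(10, 22.4) (shape, rate).
Equal-tailed 99% interval: Gamma(10, 22.4) quantiles at 0.005 and 0.995.
Posterior mean ≈ 0.446, SD ≈ 0.141; a Normal approximation gives roughly [0.083, 0.810].
Exact: lower = 0.166; upper = 0.893.

[0.166, 0.893]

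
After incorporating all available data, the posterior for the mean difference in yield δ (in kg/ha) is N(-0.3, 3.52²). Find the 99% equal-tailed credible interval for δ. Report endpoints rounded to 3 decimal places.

[-9.367, 8.767]

The posterior is symmetric, so the 99% equal-tailed interval is δ = -0.3 ± z·3.52 with z = 2.576.
Half-width: 2.576 × 3.52 = 9.067.
-0.3 − 9.067 = -9.367; -0.3 + 9.067 = 8.767.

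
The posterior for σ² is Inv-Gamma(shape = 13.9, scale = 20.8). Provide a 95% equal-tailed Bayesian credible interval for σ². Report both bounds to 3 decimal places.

Inverse-Gamma(13.9, 20.8) quantiles: F⁻¹(0.025) and F⁻¹(0.975).
Equivalently, 1/σ² ~ Gamma(13.9, rate = 20.8); invert its 0.975 and 0.025 quantiles.
Posterior mean ≈ 1.612, SD ≈ 0.467; a Normal approximation gives roughly [0.696, 2.529].
Exact: lower = 0.941; upper = 2.744.

[0.941, 2.744]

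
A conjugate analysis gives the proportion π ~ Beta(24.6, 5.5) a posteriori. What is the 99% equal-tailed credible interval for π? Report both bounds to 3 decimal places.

[0.606, 0.953]

Posterior: Beta(24.6, 5.5).
Equal-tailed 99% interval: the 0.005 and 0.995 quantiles of Beta(24.6, 5.5).
Posterior mean ≈ 0.817, SD ≈ 0.069; a Normal approximation gives roughly [0.639, 0.996].
Exact: F⁻¹(0.005) = 0.606; F⁻¹(0.995) = 0.953.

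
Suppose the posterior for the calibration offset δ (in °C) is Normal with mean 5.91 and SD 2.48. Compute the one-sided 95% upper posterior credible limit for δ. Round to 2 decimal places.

Need U with P(δ ≤ U) = 0.95: U = 5.91 + z_{0.05}·2.48.
z = 1.645; U = 5.91 + 1.645 × 2.48 = 9.99.

9.99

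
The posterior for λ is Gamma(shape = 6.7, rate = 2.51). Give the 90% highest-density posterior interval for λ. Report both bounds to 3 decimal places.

[1.030, 4.248]

The posterior is unimodal and skewed, so the HPD interval has equal density at both endpoints and is the shortest 90% interval.
Solving f(1.030) = f(4.248) with F(4.248) − F(1.030) = 0.90 gives [1.030, 4.248].
For comparison, the equal-tailed interval is [1.227, 4.560]; the HPD is narrower and shifted toward the mode.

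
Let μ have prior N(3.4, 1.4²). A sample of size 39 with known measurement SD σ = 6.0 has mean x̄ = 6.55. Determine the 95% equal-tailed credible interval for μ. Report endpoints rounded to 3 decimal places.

Posterior precision = 1/1.4² + 39/6.0² = 0.5102 + 1.0833 = 1.5935, so posterior SD = 0.7922.
Posterior mean = (3.4/1.4² + 39·6.55/6.0²) / 1.5935 = 5.5415.
Interval: 5.5415 ± 1.960 × 0.7922 → [3.989, 7.094].

[3.989, 7.094]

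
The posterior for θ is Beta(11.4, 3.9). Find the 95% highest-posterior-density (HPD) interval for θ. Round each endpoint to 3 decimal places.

[0.534, 0.938]

The posterior is unimodal and skewed, so the HPD interval has equal density at both endpoints and is the shortest 95% interval.
Solving f(0.534) = f(0.938) with F(0.938) − F(0.534) = 0.95 gives [0.534, 0.938].
For comparison, the equal-tailed interval is [0.508, 0.922]; the HPD is narrower and shifted toward the mode.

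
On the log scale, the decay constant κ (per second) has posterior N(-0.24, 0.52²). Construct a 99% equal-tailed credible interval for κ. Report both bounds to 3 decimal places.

On the log scale the 99% interval is -0.24 ± 2.576 × 0.52 = [-1.5794, 1.0994].
Exponentiate: [e^-1.5794, e^1.0994] = [0.206, 3.002].

[0.206, 3.002]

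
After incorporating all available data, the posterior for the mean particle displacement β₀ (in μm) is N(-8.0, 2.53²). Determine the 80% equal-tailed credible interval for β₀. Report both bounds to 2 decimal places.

[-11.24, -4.76]

The posterior is symmetric, so the 80% equal-tailed interval is β₀ = -8.0 ± z·2.53 with z = 1.282.
Half-width: 1.282 × 2.53 = 3.24.
-8.0 − 3.24 = -11.24; -8.0 + 3.24 = -4.76.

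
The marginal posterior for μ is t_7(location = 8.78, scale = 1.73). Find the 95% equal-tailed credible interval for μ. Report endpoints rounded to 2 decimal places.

[4.69, 12.87]

The t_7 distribution is symmetric; the 95% interval is 8.78 ± t·1.73 with t_{0.975,7} = 2.365.
Half-width: 2.365 × 1.73 = 4.09.
8.78 − 4.09 = 4.69; 8.78 + 4.09 = 12.87.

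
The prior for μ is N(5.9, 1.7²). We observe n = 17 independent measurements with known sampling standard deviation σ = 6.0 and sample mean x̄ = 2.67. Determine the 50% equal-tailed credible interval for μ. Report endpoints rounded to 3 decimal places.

Posterior precision = 1/1.7² + 17/6.0² = 0.3460 + 0.4722 = 0.8182, so posterior SD = 1.1055.
Posterior mean = (5.9/1.7² + 17·2.67/6.0²) / 0.8182 = 4.0359.
Interval: 4.0359 ± 0.674 × 1.1055 → [3.290, 4.782].

[3.290, 4.782]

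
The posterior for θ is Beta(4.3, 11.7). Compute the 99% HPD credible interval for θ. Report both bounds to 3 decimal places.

[0.045, 0.560]

The posterior is unimodal and skewed, so the HPD interval has equal density at both endpoints and is the shortest 99% interval.
Solving f(0.045) = f(0.560) with F(0.560) − F(0.045) = 0.99 gives [0.045, 0.560].
For comparison, the equal-tailed interval is [0.058, 0.581]; the HPD is narrower and shifted toward the mode.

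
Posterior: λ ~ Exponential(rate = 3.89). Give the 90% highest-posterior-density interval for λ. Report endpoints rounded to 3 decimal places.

[0.000, 0.592]

The exponential density is strictly decreasing on [0, ∞), so the HPD interval is anchored at 0: [0, q] with P(λ ≤ q) = 0.90.
q = −ln(1 − 0.90) / 3.89 = 2.3026 / 3.89 = 0.592.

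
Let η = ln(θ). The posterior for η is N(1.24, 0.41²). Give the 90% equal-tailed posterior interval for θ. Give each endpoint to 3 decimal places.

On the log scale the 90% interval is 1.24 ± 1.645 × 0.41 = [0.5656, 1.9144].
Exponentiate: [e^0.5656, e^1.9144] = [1.761, 6.783].

[1.761, 6.783]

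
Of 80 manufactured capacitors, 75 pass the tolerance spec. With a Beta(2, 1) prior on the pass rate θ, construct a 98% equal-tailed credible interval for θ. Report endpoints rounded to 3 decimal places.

[0.848, 0.978]

Posterior: Beta(2+75, 1+5) = Beta(77, 6).
Equal-tailed 98% interval: the 0.01 and 0.99 quantiles of Beta(77, 6).
Posterior mean ≈ 0.928, SD ≈ 0.028; a Normal approximation gives roughly [0.862, 0.993].
Exact: F⁻¹(0.01) = 0.848; F⁻¹(0.99) = 0.978.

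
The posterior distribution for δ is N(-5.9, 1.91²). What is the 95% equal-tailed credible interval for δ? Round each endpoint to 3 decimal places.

[-9.644, -2.156]

The posterior is symmetric, so the 95% equal-tailed interval is δ = -5.9 ± z·1.91 with z = 1.960.
Half-width: 1.960 × 1.91 = 3.744.
-5.9 − 3.744 = -9.644; -5.9 + 3.744 = -2.156.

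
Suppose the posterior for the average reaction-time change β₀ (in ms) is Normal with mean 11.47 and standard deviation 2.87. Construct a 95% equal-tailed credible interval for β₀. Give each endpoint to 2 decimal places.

[5.84, 17.10]

The posterior is symmetric, so the 95% equal-tailed interval is β₀ = 11.47 ± z·2.87 with z = 1.960.
Half-width: 1.960 × 2.87 = 5.63.
11.47 − 5.63 = 5.84; 11.47 + 5.63 = 17.10.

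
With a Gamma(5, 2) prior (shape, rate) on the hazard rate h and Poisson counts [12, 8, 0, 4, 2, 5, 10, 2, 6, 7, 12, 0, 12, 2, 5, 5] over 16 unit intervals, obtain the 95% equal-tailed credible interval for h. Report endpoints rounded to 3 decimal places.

Posterior: Gamma(5+92, 2+16) = Gamma(97, 18) (shape, rate).
Equal-tailed 95% interval: Gamma(97, 18) quantiles at 0.025 and 0.975.
Posterior mean ≈ 5.389, SD ≈ 0.547; a Normal approximation gives roughly [4.316, 6.461].
Exact: lower = 4.370; upper = 6.513.

[4.370, 6.513]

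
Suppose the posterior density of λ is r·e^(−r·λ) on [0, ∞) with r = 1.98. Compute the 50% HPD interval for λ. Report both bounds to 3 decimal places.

The exponential density is strictly decreasing on [0, ∞), so the HPD interval is anchored at 0: [0, q] with P(λ ≤ q) = 0.50.
q = −ln(1 − 0.50) / 1.98 = 0.6931 / 1.98 = 0.350.

[0.000, 0.350]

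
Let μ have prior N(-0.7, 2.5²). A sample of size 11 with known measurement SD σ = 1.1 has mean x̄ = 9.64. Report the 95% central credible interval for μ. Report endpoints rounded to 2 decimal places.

Posterior precision = 1/2.5² + 11/1.1² = 0.1600 + 9.0909 = 9.2509, so posterior SD = 0.3288.
Posterior mean = (-0.7/2.5² + 11·9.64/1.1²) / 9.2509 = 9.4612.
Interval: 9.4612 ± 1.960 × 0.3288 → [8.82, 10.11].

[8.82, 10.11]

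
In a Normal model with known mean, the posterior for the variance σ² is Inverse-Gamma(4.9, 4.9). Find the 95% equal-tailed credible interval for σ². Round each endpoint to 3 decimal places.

Inverse-Gamma(4.9, 4.9) quantiles: F⁻¹(0.025) and F⁻¹(0.975).
Equivalently, 1/σ² ~ Gamma(4.9, rate = 4.9); invert its 0.975 and 0.025 quantiles.
Posterior mean ≈ 1.256, SD ≈ 0.738; a Normal approximation gives roughly [-0.190, 2.702].
Exact: lower = 0.485; upper = 3.125.

[0.485, 3.125]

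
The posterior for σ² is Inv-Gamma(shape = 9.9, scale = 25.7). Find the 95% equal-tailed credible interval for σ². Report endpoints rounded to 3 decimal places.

[1.516, 5.437]

Inverse-Gamma(9.9, 25.7) quantiles: F⁻¹(0.025) and F⁻¹(0.975).
Equivalently, 1/σ² ~ Gamma(9.9, rate = 25.7); invert its 0.975 and 0.025 quantiles.
Posterior mean ≈ 2.888, SD ≈ 1.027; a Normal approximation gives roughly [0.874, 4.901].
Exact: lower = 1.516; upper = 5.437.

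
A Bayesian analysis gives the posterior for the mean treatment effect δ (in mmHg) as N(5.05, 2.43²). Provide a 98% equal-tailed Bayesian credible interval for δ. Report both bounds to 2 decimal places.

[-0.60, 10.70]

The posterior is symmetric, so the 98% equal-tailed interval is δ = 5.05 ± z·2.43 with z = 2.326.
Half-width: 2.326 × 2.43 = 5.65.
5.05 − 5.65 = -0.60; 5.05 + 5.65 = 10.70.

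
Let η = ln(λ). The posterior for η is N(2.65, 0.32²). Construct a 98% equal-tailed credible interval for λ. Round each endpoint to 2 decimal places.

[6.72, 29.80]

On the log scale the 98% interval is 2.65 ± 2.326 × 0.32 = [1.9056, 3.3944].
Exponentiate: [e^1.9056, e^3.3944] = [6.72, 29.80].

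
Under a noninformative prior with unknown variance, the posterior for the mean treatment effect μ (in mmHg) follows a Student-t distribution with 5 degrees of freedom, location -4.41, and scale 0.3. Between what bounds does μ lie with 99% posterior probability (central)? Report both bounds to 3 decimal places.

[-5.620, -3.200]

The t_5 distribution is symmetric; the 99% interval is -4.41 ± t·0.3 with t_{0.995,5} = 4.032.
Half-width: 4.032 × 0.3 = 1.210.
-4.41 − 1.210 = -5.620; -4.41 + 1.210 = -3.200.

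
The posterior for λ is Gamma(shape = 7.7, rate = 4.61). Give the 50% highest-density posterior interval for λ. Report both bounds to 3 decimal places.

[1.103, 1.871]

The posterior is unimodal and skewed, so the HPD interval has equal density at both endpoints and is the shortest 50% interval.
Solving f(1.103) = f(1.871) with F(1.871) − F(1.103) = 0.50 gives [1.103, 1.871].
For comparison, the equal-tailed interval is [1.235, 2.028]; the HPD is narrower and shifted toward the mode.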